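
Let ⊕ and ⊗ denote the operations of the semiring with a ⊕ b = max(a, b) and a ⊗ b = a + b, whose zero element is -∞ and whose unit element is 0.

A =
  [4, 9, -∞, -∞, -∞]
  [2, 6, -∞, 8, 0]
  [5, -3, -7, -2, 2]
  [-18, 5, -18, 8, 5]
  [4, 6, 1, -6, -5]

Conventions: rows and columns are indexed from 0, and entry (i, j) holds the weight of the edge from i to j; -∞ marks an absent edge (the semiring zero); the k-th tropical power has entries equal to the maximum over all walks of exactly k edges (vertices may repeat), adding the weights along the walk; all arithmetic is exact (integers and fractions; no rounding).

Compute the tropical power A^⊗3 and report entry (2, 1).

A^⊗2:
  [11, 15, -∞, 17, 9]
  [8, 13, 1, 16, 13]
  [9, 14, 3, 6, 3]
  [9, 13, 6, 16, 13]
  [8, 13, -4, 14, 6]
A^⊗3:
  [17, 22, 10, 25, 22]
  [17, 21, 14, 24, 21]
  [16, 20, 4, 22, 14]
  [17, 21, 14, 24, 21]
  [15, 19, 7, 22, 19]
Key observation: the optimum is the walk 2->0->1->1, with weight 5 + 9 + 6 = 20.
Optimal value attained by: walk 2->0->1->1.
Answer: (A^⊗3)[2][1] = 20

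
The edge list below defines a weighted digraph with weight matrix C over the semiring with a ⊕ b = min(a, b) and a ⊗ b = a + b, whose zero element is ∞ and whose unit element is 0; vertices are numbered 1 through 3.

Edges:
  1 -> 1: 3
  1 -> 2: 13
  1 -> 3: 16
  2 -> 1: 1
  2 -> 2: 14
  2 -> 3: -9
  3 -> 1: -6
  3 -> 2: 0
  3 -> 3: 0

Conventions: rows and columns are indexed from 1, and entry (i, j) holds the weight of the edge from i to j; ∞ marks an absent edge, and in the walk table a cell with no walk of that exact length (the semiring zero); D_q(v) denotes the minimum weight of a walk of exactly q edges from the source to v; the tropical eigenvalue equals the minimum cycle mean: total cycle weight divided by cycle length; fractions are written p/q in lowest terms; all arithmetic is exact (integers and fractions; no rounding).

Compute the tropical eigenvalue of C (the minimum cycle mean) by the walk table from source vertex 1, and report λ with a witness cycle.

q=0: [0, ∞, ∞]
q=1: [3, 13, 16]
q=2: [6, 16, 4]
q=3: [-2, 4, 4]
Optimal cycle mean attained by: cycle 2->3->2, total (-9) + 0, length 2.
Answer: λ = -9/2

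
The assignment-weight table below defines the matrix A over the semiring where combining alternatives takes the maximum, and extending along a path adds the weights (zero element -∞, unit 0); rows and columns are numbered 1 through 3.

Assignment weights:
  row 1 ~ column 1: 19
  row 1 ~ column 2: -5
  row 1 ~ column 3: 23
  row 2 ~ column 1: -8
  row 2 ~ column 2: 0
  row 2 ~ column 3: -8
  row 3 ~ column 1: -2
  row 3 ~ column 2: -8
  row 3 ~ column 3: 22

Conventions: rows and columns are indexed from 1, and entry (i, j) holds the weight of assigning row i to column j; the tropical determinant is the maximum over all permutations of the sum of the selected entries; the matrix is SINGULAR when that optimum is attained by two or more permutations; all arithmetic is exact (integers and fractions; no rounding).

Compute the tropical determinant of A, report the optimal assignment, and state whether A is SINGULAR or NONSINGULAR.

σ = (1, 2, 3): 19 + 0 + 22 = 41
σ = (1, 3, 2): 19 + (-8) + (-8) = 3
σ = (2, 1, 3): (-5) + (-8) + 22 = 9
σ = (2, 3, 1): (-5) + (-8) + (-2) = -15
σ = (3, 1, 2): 23 + (-8) + (-8) = 7
σ = (3, 2, 1): 23 + 0 + (-2) = 21
Optimal value attained by: σ = (1, 2, 3).
Answer: det⊕(A) = 41; verdict: NONSINGULAR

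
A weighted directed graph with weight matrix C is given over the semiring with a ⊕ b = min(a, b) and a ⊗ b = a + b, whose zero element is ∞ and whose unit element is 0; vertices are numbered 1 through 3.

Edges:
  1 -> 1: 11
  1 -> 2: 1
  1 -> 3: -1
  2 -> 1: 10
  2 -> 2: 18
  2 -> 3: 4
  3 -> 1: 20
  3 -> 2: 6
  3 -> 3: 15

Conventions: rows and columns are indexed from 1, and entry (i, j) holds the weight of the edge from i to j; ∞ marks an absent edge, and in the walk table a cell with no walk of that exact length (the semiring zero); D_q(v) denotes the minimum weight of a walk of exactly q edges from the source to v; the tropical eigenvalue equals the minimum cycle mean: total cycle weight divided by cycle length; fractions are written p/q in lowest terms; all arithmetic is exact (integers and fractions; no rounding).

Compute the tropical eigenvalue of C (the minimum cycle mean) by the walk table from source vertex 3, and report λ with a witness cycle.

q=0: [∞, ∞, 0]
q=1: [20, 6, 15]
q=2: [16, 21, 10]
q=3: [27, 16, 15]
Optimal cycle mean attained by: cycle 1->3->2->1, total (-1) + 6 + 10, length 3.
Answer: λ = 5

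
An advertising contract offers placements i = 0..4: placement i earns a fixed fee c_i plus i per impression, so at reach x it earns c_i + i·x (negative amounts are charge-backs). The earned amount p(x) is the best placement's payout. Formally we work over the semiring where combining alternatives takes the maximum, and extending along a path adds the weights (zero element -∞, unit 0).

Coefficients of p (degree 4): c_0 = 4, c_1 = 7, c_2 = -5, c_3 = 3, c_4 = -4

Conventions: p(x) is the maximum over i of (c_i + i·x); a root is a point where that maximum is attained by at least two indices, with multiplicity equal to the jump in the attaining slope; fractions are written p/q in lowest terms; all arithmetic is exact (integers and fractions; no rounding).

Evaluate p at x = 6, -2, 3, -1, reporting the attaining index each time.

p(6) = max(4+0·6=4, 7+1·6=13, -5+2·6=7, 3+3·6=21, -4+4·6=20) = 21 (attained by i=3)
p(-2) = max(4+0·(-2)=4, 7+1·(-2)=5, -5+2·(-2)=-9, 3+3·(-2)=-3, -4+4·(-2)=-12) = 5 (attained by i=1)
p(3) = max(4+0·3=4, 7+1·3=10, -5+2·3=1, 3+3·3=12, -4+4·3=8) = 12 (attained by i=3)
p(-1) = max(4+0·(-1)=4, 7+1·(-1)=6, -5+2·(-1)=-7, 3+3·(-1)=0, -4+4·(-1)=-8) = 6 (attained by i=1)
Answer: p(6) = 21; p(-2) = 5; p(3) = 12; p(-1) = 6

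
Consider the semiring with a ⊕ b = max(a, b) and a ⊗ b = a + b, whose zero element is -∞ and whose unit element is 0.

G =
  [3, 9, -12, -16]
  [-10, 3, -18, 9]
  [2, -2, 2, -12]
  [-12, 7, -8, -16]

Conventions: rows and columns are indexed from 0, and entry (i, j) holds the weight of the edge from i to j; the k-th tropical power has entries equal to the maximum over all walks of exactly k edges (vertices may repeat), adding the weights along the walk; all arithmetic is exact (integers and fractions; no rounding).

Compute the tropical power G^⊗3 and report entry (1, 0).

G^⊗2:
  [6, 12, -9, 18]
  [-3, 16, 1, 12]
  [5, 11, 4, 7]
  [-3, 10, -6, 16]
G^⊗3:
  [9, 25, 10, 21]
  [6, 19, 4, 25]
  [8, 14, 6, 20]
  [4, 23, 8, 19]
Key observation: the optimum is the walk 1->3->1->0, with weight 9 + 7 + (-10) = 6.
Optimal value attained by: walk 1->3->1->0.
Answer: (G^⊗3)[1][0] = 6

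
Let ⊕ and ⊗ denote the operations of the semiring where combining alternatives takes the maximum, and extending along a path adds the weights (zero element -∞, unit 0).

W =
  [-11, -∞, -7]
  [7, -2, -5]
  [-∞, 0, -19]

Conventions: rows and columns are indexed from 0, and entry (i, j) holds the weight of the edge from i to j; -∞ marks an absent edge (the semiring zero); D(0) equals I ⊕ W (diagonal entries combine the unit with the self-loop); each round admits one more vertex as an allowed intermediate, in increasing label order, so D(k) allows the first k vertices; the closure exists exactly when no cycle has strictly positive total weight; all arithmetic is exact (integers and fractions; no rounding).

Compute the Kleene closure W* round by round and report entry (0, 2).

D(0):
  [0, -∞, -7]
  [7, 0, -5]
  [-∞, 0, 0]
D(1):
  [0, -∞, -7]
  [7, 0, 0]
  [-∞, 0, 0]
D(2):
  [0, -∞, -7]
  [7, 0, 0]
  [7, 0, 0]
D(3):
  [0, -7, -7]
  [7, 0, 0]
  [7, 0, 0]
Answer: W*[0][2] = -7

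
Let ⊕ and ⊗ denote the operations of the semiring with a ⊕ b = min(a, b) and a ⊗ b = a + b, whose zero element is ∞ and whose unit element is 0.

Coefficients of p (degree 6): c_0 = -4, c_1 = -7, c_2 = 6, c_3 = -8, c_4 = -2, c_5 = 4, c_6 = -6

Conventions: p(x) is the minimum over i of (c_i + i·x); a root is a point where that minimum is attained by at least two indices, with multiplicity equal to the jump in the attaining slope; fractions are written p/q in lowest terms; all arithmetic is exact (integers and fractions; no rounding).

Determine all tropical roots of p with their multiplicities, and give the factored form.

hull edge (i=0, c=-4) to (i=1, c=-7): slope -3, span 1
hull edge (i=1, c=-7) to (i=3, c=-8): slope -1/2, span 2
hull edge (i=3, c=-8) to (i=6, c=-6): slope 2/3, span 3
Factored form: p(x) = -6 ⊗ (x ⊕ (-2/3)) ⊗ (x ⊕ (-2/3)) ⊗ (x ⊕ (-2/3)) ⊗ (x ⊕ 1/2) ⊗ (x ⊕ 1/2) ⊗ (x ⊕ 3)
Answer: roots = -2/3 (mult 3), 1/2 (mult 2), 3 (mult 1)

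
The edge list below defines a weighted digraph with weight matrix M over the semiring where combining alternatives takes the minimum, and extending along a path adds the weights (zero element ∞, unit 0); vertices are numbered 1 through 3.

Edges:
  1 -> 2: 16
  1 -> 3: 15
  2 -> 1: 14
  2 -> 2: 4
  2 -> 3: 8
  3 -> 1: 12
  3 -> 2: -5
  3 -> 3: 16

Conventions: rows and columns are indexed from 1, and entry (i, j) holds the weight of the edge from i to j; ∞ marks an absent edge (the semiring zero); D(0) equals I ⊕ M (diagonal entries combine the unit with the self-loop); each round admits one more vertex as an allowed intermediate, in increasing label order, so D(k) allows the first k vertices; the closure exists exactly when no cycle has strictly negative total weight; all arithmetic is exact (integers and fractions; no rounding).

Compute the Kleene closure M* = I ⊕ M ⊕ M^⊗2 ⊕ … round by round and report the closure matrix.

D(0):
  [0, 16, 15]
  [14, 0, 8]
  [12, -5, 0]
D(1):
  [0, 16, 15]
  [14, 0, 8]
  [12, -5, 0]
D(2):
  [0, 16, 15]
  [14, 0, 8]
  [9, -5, 0]
D(3):
  [0, 10, 15]
  [14, 0, 8]
  [9, -5, 0]
Answer: M* = [[0, 10, 15], [14, 0, 8], [9, -5, 0]]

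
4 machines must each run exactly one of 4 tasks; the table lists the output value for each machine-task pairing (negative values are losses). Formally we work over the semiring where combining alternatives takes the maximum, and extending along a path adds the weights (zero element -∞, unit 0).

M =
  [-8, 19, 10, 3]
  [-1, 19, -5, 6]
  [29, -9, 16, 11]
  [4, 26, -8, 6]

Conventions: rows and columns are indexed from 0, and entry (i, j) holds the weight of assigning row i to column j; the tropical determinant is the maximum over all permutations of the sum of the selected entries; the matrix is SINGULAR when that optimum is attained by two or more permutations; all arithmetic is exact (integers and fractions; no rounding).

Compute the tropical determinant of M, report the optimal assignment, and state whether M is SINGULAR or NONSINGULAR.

σ = (0, 1, 2, 3): (-8) + 19 + 16 + 6 = 33
σ = (0, 1, 3, 2): (-8) + 19 + 11 + (-8) = 14
σ = (0, 2, 1, 3): (-8) + (-5) + (-9) + 6 = -16
σ = (0, 2, 3, 1): (-8) + (-5) + 11 + 26 = 24
σ = (0, 3, 1, 2): (-8) + 6 + (-9) + (-8) = -19
σ = (0, 3, 2, 1): (-8) + 6 + 16 + 26 = 40
σ = (1, 0, 2, 3): 19 + (-1) + 16 + 6 = 40
σ = (1, 0, 3, 2): 19 + (-1) + 11 + (-8) = 21
σ = (1, 2, 0, 3): 19 + (-5) + 29 + 6 = 49
σ = (1, 2, 3, 0): 19 + (-5) + 11 + 4 = 29
σ = (1, 3, 0, 2): 19 + 6 + 29 + (-8) = 46
σ = (1, 3, 2, 0): 19 + 6 + 16 + 4 = 45
σ = (2, 0, 1, 3): 10 + (-1) + (-9) + 6 = 6
σ = (2, 0, 3, 1): 10 + (-1) + 11 + 26 = 46
σ = (2, 1, 0, 3): 10 + 19 + 29 + 6 = 64
σ = (2, 1, 3, 0): 10 + 19 + 11 + 4 = 44
σ = (2, 3, 0, 1): 10 + 6 + 29 + 26 = 71
σ = (2, 3, 1, 0): 10 + 6 + (-9) + 4 = 11
σ = (3, 0, 1, 2): 3 + (-1) + (-9) + (-8) = -15
σ = (3, 0, 2, 1): 3 + (-1) + 16 + 26 = 44
σ = (3, 1, 0, 2): 3 + 19 + 29 + (-8) = 43
σ = (3, 1, 2, 0): 3 + 19 + 16 + 4 = 42
σ = (3, 2, 0, 1): 3 + (-5) + 29 + 26 = 53
σ = (3, 2, 1, 0): 3 + (-5) + (-9) + 4 = -7
Optimal value attained by: σ = (2, 3, 0, 1).
Answer: det⊕(M) = 71; verdict: NONSINGULAR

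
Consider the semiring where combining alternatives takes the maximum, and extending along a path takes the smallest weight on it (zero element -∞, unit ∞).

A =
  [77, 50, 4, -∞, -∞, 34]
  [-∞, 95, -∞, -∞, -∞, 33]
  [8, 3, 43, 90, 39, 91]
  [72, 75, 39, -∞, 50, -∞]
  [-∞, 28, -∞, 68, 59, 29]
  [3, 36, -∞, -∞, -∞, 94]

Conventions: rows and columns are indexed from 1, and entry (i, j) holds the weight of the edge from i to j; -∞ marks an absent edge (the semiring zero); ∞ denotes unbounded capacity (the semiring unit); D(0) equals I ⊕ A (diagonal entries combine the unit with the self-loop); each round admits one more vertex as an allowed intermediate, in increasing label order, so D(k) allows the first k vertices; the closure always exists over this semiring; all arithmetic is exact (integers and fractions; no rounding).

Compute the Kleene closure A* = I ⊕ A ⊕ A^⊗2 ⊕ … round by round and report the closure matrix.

D(0):
  [∞, 50, 4, -∞, -∞, 34]
  [-∞, ∞, -∞, -∞, -∞, 33]
  [8, 3, ∞, 90, 39, 91]
  [72, 75, 39, ∞, 50, -∞]
  [-∞, 28, -∞, 68, ∞, 29]
  [3, 36, -∞, -∞, -∞, ∞]
D(1):
  [∞, 50, 4, -∞, -∞, 34]
  [-∞, ∞, -∞, -∞, -∞, 33]
  [8, 8, ∞, 90, 39, 91]
  [72, 75, 39, ∞, 50, 34]
  [-∞, 28, -∞, 68, ∞, 29]
  [3, 36, 3, -∞, -∞, ∞]
D(2):
  [∞, 50, 4, -∞, -∞, 34]
  [-∞, ∞, -∞, -∞, -∞, 33]
  [8, 8, ∞, 90, 39, 91]
  [72, 75, 39, ∞, 50, 34]
  [-∞, 28, -∞, 68, ∞, 29]
  [3, 36, 3, -∞, -∞, ∞]
D(3):
  [∞, 50, 4, 4, 4, 34]
  [-∞, ∞, -∞, -∞, -∞, 33]
  [8, 8, ∞, 90, 39, 91]
  [72, 75, 39, ∞, 50, 39]
  [-∞, 28, -∞, 68, ∞, 29]
  [3, 36, 3, 3, 3, ∞]
D(4):
  [∞, 50, 4, 4, 4, 34]
  [-∞, ∞, -∞, -∞, -∞, 33]
  [72, 75, ∞, 90, 50, 91]
  [72, 75, 39, ∞, 50, 39]
  [68, 68, 39, 68, ∞, 39]
  [3, 36, 3, 3, 3, ∞]
D(5):
  [∞, 50, 4, 4, 4, 34]
  [-∞, ∞, -∞, -∞, -∞, 33]
  [72, 75, ∞, 90, 50, 91]
  [72, 75, 39, ∞, 50, 39]
  [68, 68, 39, 68, ∞, 39]
  [3, 36, 3, 3, 3, ∞]
D(6):
  [∞, 50, 4, 4, 4, 34]
  [3, ∞, 3, 3, 3, 33]
  [72, 75, ∞, 90, 50, 91]
  [72, 75, 39, ∞, 50, 39]
  [68, 68, 39, 68, ∞, 39]
  [3, 36, 3, 3, 3, ∞]
Answer: A* = [[∞, 50, 4, 4, 4, 34], [3, ∞, 3, 3, 3, 33], [72, 75, ∞, 90, 50, 91], [72, 75, 39, ∞, 50, 39], [68, 68, 39, 68, ∞, 39], [3, 36, 3, 3, 3, ∞]]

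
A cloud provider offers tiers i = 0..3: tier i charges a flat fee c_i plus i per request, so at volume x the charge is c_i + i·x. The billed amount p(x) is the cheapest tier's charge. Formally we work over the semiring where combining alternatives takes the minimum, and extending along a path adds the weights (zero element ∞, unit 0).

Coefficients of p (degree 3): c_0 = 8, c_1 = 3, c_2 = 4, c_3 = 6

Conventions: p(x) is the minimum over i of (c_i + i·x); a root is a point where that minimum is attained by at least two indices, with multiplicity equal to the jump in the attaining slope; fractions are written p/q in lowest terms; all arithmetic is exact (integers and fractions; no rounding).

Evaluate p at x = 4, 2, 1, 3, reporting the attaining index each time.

p(4) = min(8+0·4=8, 3+1·4=7, 4+2·4=12, 6+3·4=18) = 7 (attained by i=1)
p(2) = min(8+0·2=8, 3+1·2=5, 4+2·2=8, 6+3·2=12) = 5 (attained by i=1)
p(1) = min(8+0·1=8, 3+1·1=4, 4+2·1=6, 6+3·1=9) = 4 (attained by i=1)
p(3) = min(8+0·3=8, 3+1·3=6, 4+2·3=10, 6+3·3=15) = 6 (attained by i=1)
Answer: p(4) = 7; p(2) = 5; p(1) = 4; p(3) = 6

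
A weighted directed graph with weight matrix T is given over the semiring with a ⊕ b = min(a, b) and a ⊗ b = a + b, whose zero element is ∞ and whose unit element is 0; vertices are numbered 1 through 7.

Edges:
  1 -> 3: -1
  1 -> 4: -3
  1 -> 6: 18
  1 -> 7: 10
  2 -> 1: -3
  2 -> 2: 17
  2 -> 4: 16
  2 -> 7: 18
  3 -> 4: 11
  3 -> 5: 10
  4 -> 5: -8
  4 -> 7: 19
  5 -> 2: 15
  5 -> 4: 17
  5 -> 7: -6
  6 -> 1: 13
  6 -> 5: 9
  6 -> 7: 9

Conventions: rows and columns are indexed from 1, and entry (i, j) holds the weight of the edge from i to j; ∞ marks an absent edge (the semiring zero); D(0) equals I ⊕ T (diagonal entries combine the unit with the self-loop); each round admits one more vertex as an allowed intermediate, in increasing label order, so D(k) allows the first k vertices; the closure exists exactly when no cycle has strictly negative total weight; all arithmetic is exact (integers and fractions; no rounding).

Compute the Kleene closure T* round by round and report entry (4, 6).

D(0):
  [0, ∞, -1, -3, ∞, 18, 10]
  [-3, 0, ∞, 16, ∞, ∞, 18]
  [∞, ∞, 0, 11, 10, ∞, ∞]
  [∞, ∞, ∞, 0, -8, ∞, 19]
  [∞, 15, ∞, 17, 0, ∞, -6]
  [13, ∞, ∞, ∞, 9, 0, 9]
  [∞, ∞, ∞, ∞, ∞, ∞, 0]
D(1):
  [0, ∞, -1, -3, ∞, 18, 10]
  [-3, 0, -4, -6, ∞, 15, 7]
  [∞, ∞, 0, 11, 10, ∞, ∞]
  [∞, ∞, ∞, 0, -8, ∞, 19]
  [∞, 15, ∞, 17, 0, ∞, -6]
  [13, ∞, 12, 10, 9, 0, 9]
  [∞, ∞, ∞, ∞, ∞, ∞, 0]
D(2):
  [0, ∞, -1, -3, ∞, 18, 10]
  [-3, 0, -4, -6, ∞, 15, 7]
  [∞, ∞, 0, 11, 10, ∞, ∞]
  [∞, ∞, ∞, 0, -8, ∞, 19]
  [12, 15, 11, 9, 0, 30, -6]
  [13, ∞, 12, 10, 9, 0, 9]
  [∞, ∞, ∞, ∞, ∞, ∞, 0]
D(3):
  [0, ∞, -1, -3, 9, 18, 10]
  [-3, 0, -4, -6, 6, 15, 7]
  [∞, ∞, 0, 11, 10, ∞, ∞]
  [∞, ∞, ∞, 0, -8, ∞, 19]
  [12, 15, 11, 9, 0, 30, -6]
  [13, ∞, 12, 10, 9, 0, 9]
  [∞, ∞, ∞, ∞, ∞, ∞, 0]
D(4):
  [0, ∞, -1, -3, -11, 18, 10]
  [-3, 0, -4, -6, -14, 15, 7]
  [∞, ∞, 0, 11, 3, ∞, 30]
  [∞, ∞, ∞, 0, -8, ∞, 19]
  [12, 15, 11, 9, 0, 30, -6]
  [13, ∞, 12, 10, 2, 0, 9]
  [∞, ∞, ∞, ∞, ∞, ∞, 0]
D(5):
  [0, 4, -1, -3, -11, 18, -17]
  [-3, 0, -4, -6, -14, 15, -20]
  [15, 18, 0, 11, 3, 33, -3]
  [4, 7, 3, 0, -8, 22, -14]
  [12, 15, 11, 9, 0, 30, -6]
  [13, 17, 12, 10, 2, 0, -4]
  [∞, ∞, ∞, ∞, ∞, ∞, 0]
D(6):
  [0, 4, -1, -3, -11, 18, -17]
  [-3, 0, -4, -6, -14, 15, -20]
  [15, 18, 0, 11, 3, 33, -3]
  [4, 7, 3, 0, -8, 22, -14]
  [12, 15, 11, 9, 0, 30, -6]
  [13, 17, 12, 10, 2, 0, -4]
  [∞, ∞, ∞, ∞, ∞, ∞, 0]
D(7):
  [0, 4, -1, -3, -11, 18, -17]
  [-3, 0, -4, -6, -14, 15, -20]
  [15, 18, 0, 11, 3, 33, -3]
  [4, 7, 3, 0, -8, 22, -14]
  [12, 15, 11, 9, 0, 30, -6]
  [13, 17, 12, 10, 2, 0, -4]
  [∞, ∞, ∞, ∞, ∞, ∞, 0]
Answer: T*[4][6] = 22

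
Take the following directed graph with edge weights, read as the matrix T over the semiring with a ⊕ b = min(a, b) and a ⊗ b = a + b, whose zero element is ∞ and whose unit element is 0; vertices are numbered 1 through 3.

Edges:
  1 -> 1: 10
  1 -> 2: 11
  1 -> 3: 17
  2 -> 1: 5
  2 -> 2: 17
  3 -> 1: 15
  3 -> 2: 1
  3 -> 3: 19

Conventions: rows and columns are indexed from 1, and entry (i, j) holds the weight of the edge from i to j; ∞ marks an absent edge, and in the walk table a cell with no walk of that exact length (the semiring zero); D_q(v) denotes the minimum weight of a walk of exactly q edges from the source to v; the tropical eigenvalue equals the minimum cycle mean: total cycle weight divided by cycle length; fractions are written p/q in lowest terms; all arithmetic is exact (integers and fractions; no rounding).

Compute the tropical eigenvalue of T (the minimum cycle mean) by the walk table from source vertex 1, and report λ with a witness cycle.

q=0: [0, ∞, ∞]
q=1: [10, 11, 17]
q=2: [16, 18, 27]
q=3: [23, 27, 33]
Optimal cycle mean attained by: cycle 1->3->2->1, total 17 + 1 + 5, length 3.
Answer: λ = 23/3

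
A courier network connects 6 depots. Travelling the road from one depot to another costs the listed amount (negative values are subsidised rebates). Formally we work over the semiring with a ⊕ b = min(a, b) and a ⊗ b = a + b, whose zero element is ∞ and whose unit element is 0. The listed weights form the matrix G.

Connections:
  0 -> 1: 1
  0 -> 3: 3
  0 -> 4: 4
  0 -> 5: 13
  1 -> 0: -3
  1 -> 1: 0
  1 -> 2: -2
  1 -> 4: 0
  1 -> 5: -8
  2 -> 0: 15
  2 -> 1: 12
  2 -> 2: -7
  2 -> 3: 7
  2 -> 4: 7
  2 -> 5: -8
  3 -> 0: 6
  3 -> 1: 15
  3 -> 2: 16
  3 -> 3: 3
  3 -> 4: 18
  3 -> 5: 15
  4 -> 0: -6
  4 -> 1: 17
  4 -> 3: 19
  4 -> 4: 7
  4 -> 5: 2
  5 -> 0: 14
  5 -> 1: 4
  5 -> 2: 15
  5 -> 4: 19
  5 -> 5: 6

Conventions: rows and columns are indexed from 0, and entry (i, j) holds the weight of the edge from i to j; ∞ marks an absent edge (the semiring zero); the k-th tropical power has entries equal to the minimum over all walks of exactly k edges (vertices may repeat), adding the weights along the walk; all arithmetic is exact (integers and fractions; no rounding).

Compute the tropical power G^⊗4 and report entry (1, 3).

G^⊗2:
  [-2, 1, -1, 6, 1, -7]
  [-6, -4, -9, 0, 0, -10]
  [1, -4, -14, 0, 0, -15]
  [9, 7, 9, 6, 10, 7]
  [1, -5, 15, -3, -2, 7]
  [1, 4, 2, 17, 4, -4]
G^⊗3:
  [-5, -3, -8, 1, 1, -9]
  [-7, -6, -16, -3, -4, -17]
  [-7, -11, -21, -7, -7, -22]
  [4, 7, 2, 9, 7, -1]
  [-8, -5, -7, 0, -5, -13]
  [-2, 0, -5, 4, 4, -6]
G^⊗4:
  [-6, -5, -15, -2, -3, -16]
  [-10, -13, -23, -9, -9, -24]
  [-14, -18, -28, -14, -14, -29]
  [1, 3, -5, 7, 7, -6]
  [-11, -9, -14, -5, -5, -15]
  [-3, -2, -12, 1, 0, -13]
Key observation: the optimum is the walk 1->2->2->2->3, with weight (-2) + (-7) + (-7) + 7 = -9.
Optimal value attained by: walk 1->2->2->2->3.
Answer: (G^⊗4)[1][3] = -9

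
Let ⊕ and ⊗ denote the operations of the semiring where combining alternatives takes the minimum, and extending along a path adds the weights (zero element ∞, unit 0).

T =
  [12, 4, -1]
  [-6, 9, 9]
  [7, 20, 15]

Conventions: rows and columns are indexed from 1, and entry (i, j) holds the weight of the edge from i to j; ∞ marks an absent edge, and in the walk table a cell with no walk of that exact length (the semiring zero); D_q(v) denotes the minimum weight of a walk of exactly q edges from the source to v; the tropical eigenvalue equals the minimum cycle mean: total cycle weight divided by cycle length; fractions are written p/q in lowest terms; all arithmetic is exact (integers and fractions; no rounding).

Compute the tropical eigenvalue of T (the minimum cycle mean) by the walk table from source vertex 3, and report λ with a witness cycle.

q=0: [∞, ∞, 0]
q=1: [7, 20, 15]
q=2: [14, 11, 6]
q=3: [5, 18, 13]
Optimal cycle mean attained by: cycle 1->2->1, total 4 + (-6), length 2.
Answer: λ = -1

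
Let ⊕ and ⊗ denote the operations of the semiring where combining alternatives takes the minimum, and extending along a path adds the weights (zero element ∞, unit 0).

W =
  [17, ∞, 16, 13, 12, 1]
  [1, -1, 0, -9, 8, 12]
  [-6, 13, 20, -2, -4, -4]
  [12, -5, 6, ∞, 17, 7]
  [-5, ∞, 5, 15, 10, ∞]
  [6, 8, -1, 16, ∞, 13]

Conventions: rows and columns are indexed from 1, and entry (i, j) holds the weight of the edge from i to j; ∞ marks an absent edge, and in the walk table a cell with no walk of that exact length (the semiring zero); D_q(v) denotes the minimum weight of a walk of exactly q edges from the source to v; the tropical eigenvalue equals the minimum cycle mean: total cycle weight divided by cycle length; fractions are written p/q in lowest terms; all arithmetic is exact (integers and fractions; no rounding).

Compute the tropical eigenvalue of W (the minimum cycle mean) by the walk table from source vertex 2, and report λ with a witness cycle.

q=0: [∞, 0, ∞, ∞, ∞, ∞]
q=1: [1, -1, 0, -9, 8, 12]
q=2: [-6, -14, -3, -10, -4, -4]
q=3: [-13, -15, -14, -23, -7, -7]
q=4: [-20, -28, -17, -24, -18, -18]
q=5: [-27, -29, -28, -37, -21, -21]
q=6: [-34, -42, -31, -38, -32, -32]
Optimal cycle mean attained by: cycle 2->4->2, total (-9) + (-5), length 2.
Answer: λ = -7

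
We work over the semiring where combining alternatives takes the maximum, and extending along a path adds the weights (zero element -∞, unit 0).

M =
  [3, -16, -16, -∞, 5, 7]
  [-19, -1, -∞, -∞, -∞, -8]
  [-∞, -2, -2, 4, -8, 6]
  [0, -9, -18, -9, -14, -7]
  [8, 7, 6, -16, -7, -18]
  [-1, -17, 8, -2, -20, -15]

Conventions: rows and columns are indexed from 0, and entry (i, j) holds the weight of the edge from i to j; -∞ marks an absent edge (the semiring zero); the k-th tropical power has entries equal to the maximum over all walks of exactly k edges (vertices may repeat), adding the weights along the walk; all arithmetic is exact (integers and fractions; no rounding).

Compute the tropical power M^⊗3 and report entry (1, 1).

M^⊗2:
  [13, 12, 15, 5, 8, 10]
  [-9, -2, 0, -10, -14, -9]
  [5, -1, 14, 4, -10, 4]
  [3, -7, 1, -9, 5, 7]
  [11, 6, 4, 10, 13, 15]
  [2, 6, 6, 12, 4, 14]
M^⊗3:
  [16, 15, 18, 19, 18, 21]
  [-6, -2, -1, 4, -4, 6]
  [8, 12, 12, 18, 10, 20]
  [13, 12, 15, 5, 8, 10]
  [21, 20, 23, 13, 16, 18]
  [13, 11, 22, 12, 7, 12]
Key observation: the optimum is the walk 1->5->2->1, with weight (-8) + 8 + (-2) = -2.
Optimal value attained by: walk 1->5->2->1.
Answer: (M^⊗3)[1][1] = -2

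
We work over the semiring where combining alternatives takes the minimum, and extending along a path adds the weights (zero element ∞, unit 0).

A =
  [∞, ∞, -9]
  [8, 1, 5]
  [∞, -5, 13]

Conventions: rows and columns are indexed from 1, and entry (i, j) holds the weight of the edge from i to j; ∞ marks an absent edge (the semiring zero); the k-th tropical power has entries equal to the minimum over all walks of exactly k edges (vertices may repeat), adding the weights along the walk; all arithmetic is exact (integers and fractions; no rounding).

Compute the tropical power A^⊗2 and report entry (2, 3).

A^⊗2:
  [∞, -14, 4]
  [9, 0, -1]
  [3, -4, 0]
Key observation: the optimum is the walk 2->1->3, with weight 8 + (-9) = -1.
Optimal value attained by: walk 2->1->3.
Answer: (A^⊗2)[2][3] = -1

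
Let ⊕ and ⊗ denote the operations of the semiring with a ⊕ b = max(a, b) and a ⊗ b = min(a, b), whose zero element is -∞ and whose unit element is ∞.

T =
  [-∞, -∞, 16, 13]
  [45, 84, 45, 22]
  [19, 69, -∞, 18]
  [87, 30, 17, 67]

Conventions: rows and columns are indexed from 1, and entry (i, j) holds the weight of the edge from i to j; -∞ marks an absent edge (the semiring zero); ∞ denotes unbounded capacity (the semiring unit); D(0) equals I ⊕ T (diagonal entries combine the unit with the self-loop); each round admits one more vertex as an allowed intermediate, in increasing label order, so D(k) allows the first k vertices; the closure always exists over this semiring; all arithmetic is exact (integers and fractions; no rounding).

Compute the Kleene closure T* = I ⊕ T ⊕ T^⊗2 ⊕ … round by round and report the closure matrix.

D(0):
  [∞, -∞, 16, 13]
  [45, ∞, 45, 22]
  [19, 69, ∞, 18]
  [87, 30, 17, ∞]
D(1):
  [∞, -∞, 16, 13]
  [45, ∞, 45, 22]
  [19, 69, ∞, 18]
  [87, 30, 17, ∞]
D(2):
  [∞, -∞, 16, 13]
  [45, ∞, 45, 22]
  [45, 69, ∞, 22]
  [87, 30, 30, ∞]
D(3):
  [∞, 16, 16, 16]
  [45, ∞, 45, 22]
  [45, 69, ∞, 22]
  [87, 30, 30, ∞]
D(4):
  [∞, 16, 16, 16]
  [45, ∞, 45, 22]
  [45, 69, ∞, 22]
  [87, 30, 30, ∞]
Answer: T* = [[∞, 16, 16, 16], [45, ∞, 45, 22], [45, 69, ∞, 22], [87, 30, 30, ∞]]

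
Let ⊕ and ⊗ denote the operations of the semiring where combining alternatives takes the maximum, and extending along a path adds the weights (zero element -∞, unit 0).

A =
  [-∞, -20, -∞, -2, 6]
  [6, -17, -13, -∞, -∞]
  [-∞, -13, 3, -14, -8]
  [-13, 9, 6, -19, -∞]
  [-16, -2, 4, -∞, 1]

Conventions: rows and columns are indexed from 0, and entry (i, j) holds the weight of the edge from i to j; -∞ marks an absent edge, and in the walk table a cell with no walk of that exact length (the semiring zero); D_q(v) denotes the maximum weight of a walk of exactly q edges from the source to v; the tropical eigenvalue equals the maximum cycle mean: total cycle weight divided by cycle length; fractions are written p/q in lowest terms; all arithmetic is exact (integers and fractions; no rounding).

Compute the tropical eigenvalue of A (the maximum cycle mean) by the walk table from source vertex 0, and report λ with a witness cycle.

q=0: [0, -∞, -∞, -∞, -∞]
q=1: [-∞, -20, -∞, -2, 6]
q=2: [-10, 7, 10, -21, 7]
q=3: [13, 5, 13, -4, 8]
q=4: [11, 6, 16, 11, 19]
q=5: [12, 20, 23, 9, 20]
Optimal cycle mean attained by: cycle 0->3->1->0, total (-2) + 9 + 6, length 3.
Answer: λ = 13/3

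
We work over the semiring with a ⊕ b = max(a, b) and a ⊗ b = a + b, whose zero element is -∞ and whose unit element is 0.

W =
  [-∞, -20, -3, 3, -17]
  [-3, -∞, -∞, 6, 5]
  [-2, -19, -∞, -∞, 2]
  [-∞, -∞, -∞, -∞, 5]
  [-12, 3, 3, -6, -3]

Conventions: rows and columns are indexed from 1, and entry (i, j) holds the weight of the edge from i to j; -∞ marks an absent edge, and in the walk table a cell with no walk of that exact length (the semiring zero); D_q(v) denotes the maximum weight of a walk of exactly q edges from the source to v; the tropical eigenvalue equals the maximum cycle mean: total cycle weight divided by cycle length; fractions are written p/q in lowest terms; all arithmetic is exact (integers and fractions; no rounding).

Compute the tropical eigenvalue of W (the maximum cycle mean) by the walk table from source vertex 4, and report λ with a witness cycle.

q=0: [-∞, -∞, -∞, 0, -∞]
q=1: [-∞, -∞, -∞, -∞, 5]
q=2: [-7, 8, 8, -1, 2]
q=3: [6, 5, 5, 14, 13]
q=4: [3, 16, 16, 11, 19]
q=5: [14, 22, 22, 22, 21]
Optimal cycle mean attained by: cycle 2->4->5->2, total 6 + 5 + 3, length 3.
Answer: λ = 14/3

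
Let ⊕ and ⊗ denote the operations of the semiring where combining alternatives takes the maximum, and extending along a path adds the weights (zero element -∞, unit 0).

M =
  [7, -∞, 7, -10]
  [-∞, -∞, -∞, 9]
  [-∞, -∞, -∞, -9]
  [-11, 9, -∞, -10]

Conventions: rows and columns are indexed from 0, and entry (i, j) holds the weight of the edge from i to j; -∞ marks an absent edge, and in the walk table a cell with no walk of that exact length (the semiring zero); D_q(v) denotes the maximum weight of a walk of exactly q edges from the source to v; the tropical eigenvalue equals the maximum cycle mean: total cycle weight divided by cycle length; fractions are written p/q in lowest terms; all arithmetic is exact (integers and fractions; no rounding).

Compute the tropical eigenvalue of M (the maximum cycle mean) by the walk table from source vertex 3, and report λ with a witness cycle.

q=0: [-∞, -∞, -∞, 0]
q=1: [-11, 9, -∞, -10]
q=2: [-4, -1, -4, 18]
q=3: [7, 27, 3, 8]
q=4: [14, 17, 14, 36]
Optimal cycle mean attained by: cycle 1->3->1, total 9 + 9, length 2.
Answer: λ = 9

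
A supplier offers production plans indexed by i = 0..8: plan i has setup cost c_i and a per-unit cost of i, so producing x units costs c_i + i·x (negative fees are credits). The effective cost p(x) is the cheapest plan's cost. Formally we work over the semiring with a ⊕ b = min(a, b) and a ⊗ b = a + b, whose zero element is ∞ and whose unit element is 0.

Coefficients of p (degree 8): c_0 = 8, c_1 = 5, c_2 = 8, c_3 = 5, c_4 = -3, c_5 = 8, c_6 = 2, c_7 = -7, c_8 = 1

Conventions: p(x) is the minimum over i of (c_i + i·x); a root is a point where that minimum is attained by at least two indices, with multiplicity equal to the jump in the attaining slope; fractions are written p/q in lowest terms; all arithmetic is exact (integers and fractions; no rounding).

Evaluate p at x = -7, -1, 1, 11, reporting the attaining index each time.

p(-7) = min(8+0·(-7)=8, 5+1·(-7)=-2, 8+2·(-7)=-6, 5+3·(-7)=-16, -3+4·(-7)=-31, 8+5·(-7)=-27, 2+6·(-7)=-40, -7+7·(-7)=-56, 1+8·(-7)=-55) = -56 (attained by i=7)
p(-1) = min(8+0·(-1)=8, 5+1·(-1)=4, 8+2·(-1)=6, 5+3·(-1)=2, -3+4·(-1)=-7, 8+5·(-1)=3, 2+6·(-1)=-4, -7+7·(-1)=-14, 1+8·(-1)=-7) = -14 (attained by i=7)
p(1) = min(8+0·1=8, 5+1·1=6, 8+2·1=10, 5+3·1=8, -3+4·1=1, 8+5·1=13, 2+6·1=8, -7+7·1=0, 1+8·1=9) = 0 (attained by i=7)
p(11) = min(8+0·11=8, 5+1·11=16, 8+2·11=30, 5+3·11=38, -3+4·11=41, 8+5·11=63, 2+6·11=68, -7+7·11=70, 1+8·11=89) = 8 (attained by i=0)
Answer: p(-7) = -56; p(-1) = -14; p(1) = 0; p(11) = 8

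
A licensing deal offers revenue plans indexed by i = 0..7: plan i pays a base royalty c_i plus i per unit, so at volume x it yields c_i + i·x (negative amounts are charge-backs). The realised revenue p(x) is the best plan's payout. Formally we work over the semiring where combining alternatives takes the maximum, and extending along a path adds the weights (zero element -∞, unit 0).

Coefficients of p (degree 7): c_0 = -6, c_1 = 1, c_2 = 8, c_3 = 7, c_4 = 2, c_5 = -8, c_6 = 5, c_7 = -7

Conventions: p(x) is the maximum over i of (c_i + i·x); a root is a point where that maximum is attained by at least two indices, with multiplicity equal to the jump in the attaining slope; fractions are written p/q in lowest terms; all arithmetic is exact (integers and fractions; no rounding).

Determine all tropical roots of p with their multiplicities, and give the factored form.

hull edge (i=0, c=-6) to (i=2, c=8): slope 7, span 2
hull edge (i=2, c=8) to (i=6, c=5): slope -3/4, span 4
hull edge (i=6, c=5) to (i=7, c=-7): slope -12, span 1
Factored form: p(x) = -7 ⊗ (x ⊕ (-7)) ⊗ (x ⊕ (-7)) ⊗ (x ⊕ 3/4) ⊗ (x ⊕ 3/4) ⊗ (x ⊕ 3/4) ⊗ (x ⊕ 3/4) ⊗ (x ⊕ 12)
Answer: roots = -7 (mult 2), 3/4 (mult 4), 12 (mult 1)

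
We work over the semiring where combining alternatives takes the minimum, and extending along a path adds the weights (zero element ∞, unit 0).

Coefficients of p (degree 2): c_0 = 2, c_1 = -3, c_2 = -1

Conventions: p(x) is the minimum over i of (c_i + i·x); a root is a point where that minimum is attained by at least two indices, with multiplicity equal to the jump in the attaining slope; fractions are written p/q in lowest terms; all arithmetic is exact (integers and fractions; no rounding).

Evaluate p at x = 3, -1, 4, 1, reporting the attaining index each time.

p(3) = min(2+0·3=2, -3+1·3=0, -1+2·3=5) = 0 (attained by i=1)
p(-1) = min(2+0·(-1)=2, -3+1·(-1)=-4, -1+2·(-1)=-3) = -4 (attained by i=1)
p(4) = min(2+0·4=2, -3+1·4=1, -1+2·4=7) = 1 (attained by i=1)
p(1) = min(2+0·1=2, -3+1·1=-2, -1+2·1=1) = -2 (attained by i=1)
Answer: p(3) = 0; p(-1) = -4; p(4) = 1; p(1) = -2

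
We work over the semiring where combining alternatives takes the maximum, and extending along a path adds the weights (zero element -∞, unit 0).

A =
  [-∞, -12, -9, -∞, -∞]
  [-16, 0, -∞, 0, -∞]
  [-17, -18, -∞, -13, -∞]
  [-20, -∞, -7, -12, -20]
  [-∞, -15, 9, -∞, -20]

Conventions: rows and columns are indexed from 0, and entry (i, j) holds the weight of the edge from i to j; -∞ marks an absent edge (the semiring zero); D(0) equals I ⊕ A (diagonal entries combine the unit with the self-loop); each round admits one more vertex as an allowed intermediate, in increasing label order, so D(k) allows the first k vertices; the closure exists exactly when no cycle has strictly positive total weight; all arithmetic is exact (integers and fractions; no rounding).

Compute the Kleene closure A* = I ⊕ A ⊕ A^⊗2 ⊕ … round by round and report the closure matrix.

D(0):
  [0, -12, -9, -∞, -∞]
  [-16, 0, -∞, 0, -∞]
  [-17, -18, 0, -13, -∞]
  [-20, -∞, -7, 0, -20]
  [-∞, -15, 9, -∞, 0]
D(1):
  [0, -12, -9, -∞, -∞]
  [-16, 0, -25, 0, -∞]
  [-17, -18, 0, -13, -∞]
  [-20, -32, -7, 0, -20]
  [-∞, -15, 9, -∞, 0]
D(2):
  [0, -12, -9, -12, -∞]
  [-16, 0, -25, 0, -∞]
  [-17, -18, 0, -13, -∞]
  [-20, -32, -7, 0, -20]
  [-31, -15, 9, -15, 0]
D(3):
  [0, -12, -9, -12, -∞]
  [-16, 0, -25, 0, -∞]
  [-17, -18, 0, -13, -∞]
  [-20, -25, -7, 0, -20]
  [-8, -9, 9, -4, 0]
D(4):
  [0, -12, -9, -12, -32]
  [-16, 0, -7, 0, -20]
  [-17, -18, 0, -13, -33]
  [-20, -25, -7, 0, -20]
  [-8, -9, 9, -4, 0]
D(5):
  [0, -12, -9, -12, -32]
  [-16, 0, -7, 0, -20]
  [-17, -18, 0, -13, -33]
  [-20, -25, -7, 0, -20]
  [-8, -9, 9, -4, 0]
Answer: A* = [[0, -12, -9, -12, -32], [-16, 0, -7, 0, -20], [-17, -18, 0, -13, -33], [-20, -25, -7, 0, -20], [-8, -9, 9, -4, 0]]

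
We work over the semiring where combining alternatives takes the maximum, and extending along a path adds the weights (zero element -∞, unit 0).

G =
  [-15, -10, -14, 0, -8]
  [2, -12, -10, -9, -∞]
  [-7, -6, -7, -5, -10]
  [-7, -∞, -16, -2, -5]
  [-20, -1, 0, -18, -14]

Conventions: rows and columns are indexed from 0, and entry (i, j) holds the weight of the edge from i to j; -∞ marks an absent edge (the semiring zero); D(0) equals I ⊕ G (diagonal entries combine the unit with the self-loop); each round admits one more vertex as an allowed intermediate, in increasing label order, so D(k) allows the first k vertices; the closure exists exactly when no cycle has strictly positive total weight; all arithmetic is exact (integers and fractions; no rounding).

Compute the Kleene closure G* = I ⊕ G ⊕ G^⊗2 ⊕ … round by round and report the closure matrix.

D(0):
  [0, -10, -14, 0, -8]
  [2, 0, -10, -9, -∞]
  [-7, -6, 0, -5, -10]
  [-7, -∞, -16, 0, -5]
  [-20, -1, 0, -18, 0]
D(1):
  [0, -10, -14, 0, -8]
  [2, 0, -10, 2, -6]
  [-7, -6, 0, -5, -10]
  [-7, -17, -16, 0, -5]
  [-20, -1, 0, -18, 0]
D(2):
  [0, -10, -14, 0, -8]
  [2, 0, -10, 2, -6]
  [-4, -6, 0, -4, -10]
  [-7, -17, -16, 0, -5]
  [1, -1, 0, 1, 0]
D(3):
  [0, -10, -14, 0, -8]
  [2, 0, -10, 2, -6]
  [-4, -6, 0, -4, -10]
  [-7, -17, -16, 0, -5]
  [1, -1, 0, 1, 0]
D(4):
  [0, -10, -14, 0, -5]
  [2, 0, -10, 2, -3]
  [-4, -6, 0, -4, -9]
  [-7, -17, -16, 0, -5]
  [1, -1, 0, 1, 0]
D(5):
  [0, -6, -5, 0, -5]
  [2, 0, -3, 2, -3]
  [-4, -6, 0, -4, -9]
  [-4, -6, -5, 0, -5]
  [1, -1, 0, 1, 0]
Answer: G* = [[0, -6, -5, 0, -5], [2, 0, -3, 2, -3], [-4, -6, 0, -4, -9], [-4, -6, -5, 0, -5], [1, -1, 0, 1, 0]]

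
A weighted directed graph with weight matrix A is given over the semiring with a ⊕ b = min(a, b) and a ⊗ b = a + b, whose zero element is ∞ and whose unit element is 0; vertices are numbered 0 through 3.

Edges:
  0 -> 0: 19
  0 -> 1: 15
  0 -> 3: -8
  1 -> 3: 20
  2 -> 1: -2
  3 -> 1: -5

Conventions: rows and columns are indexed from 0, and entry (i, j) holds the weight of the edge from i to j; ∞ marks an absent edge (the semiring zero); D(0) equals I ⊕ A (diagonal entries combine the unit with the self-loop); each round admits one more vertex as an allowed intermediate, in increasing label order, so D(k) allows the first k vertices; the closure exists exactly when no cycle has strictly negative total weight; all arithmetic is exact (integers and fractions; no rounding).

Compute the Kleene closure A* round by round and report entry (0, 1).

D(0):
  [0, 15, ∞, -8]
  [∞, 0, ∞, 20]
  [∞, -2, 0, ∞]
  [∞, -5, ∞, 0]
D(1):
  [0, 15, ∞, -8]
  [∞, 0, ∞, 20]
  [∞, -2, 0, ∞]
  [∞, -5, ∞, 0]
D(2):
  [0, 15, ∞, -8]
  [∞, 0, ∞, 20]
  [∞, -2, 0, 18]
  [∞, -5, ∞, 0]
D(3):
  [0, 15, ∞, -8]
  [∞, 0, ∞, 20]
  [∞, -2, 0, 18]
  [∞, -5, ∞, 0]
D(4):
  [0, -13, ∞, -8]
  [∞, 0, ∞, 20]
  [∞, -2, 0, 18]
  [∞, -5, ∞, 0]
Answer: A*[0][1] = -13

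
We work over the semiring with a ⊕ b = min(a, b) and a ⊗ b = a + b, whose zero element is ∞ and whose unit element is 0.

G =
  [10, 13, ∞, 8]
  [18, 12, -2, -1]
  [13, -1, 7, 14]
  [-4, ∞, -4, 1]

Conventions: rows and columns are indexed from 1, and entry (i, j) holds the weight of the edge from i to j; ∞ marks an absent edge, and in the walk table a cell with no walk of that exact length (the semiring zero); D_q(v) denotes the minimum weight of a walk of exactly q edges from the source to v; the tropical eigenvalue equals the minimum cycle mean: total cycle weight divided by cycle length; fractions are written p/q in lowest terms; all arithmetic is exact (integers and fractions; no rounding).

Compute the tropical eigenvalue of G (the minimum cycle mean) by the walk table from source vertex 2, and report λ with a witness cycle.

q=0: [∞, 0, ∞, ∞]
q=1: [18, 12, -2, -1]
q=2: [-5, -3, -5, 0]
q=3: [-4, -6, -5, -4]
q=4: [-8, -6, -8, -7]
Optimal cycle mean attained by: cycle 2->4->3->2, total (-1) + (-4) + (-1), length 3.
Answer: λ = -2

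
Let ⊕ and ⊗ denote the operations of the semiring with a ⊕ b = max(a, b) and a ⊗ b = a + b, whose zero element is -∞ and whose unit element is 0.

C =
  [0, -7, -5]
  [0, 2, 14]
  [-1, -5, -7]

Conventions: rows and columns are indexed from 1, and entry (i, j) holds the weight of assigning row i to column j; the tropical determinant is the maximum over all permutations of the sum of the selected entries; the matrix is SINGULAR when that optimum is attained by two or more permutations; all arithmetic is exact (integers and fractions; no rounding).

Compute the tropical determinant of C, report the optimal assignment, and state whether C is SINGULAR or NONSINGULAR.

σ = (1, 2, 3): 0 + 2 + (-7) = -5
σ = (1, 3, 2): 0 + 14 + (-5) = 9
σ = (2, 1, 3): (-7) + 0 + (-7) = -14
σ = (2, 3, 1): (-7) + 14 + (-1) = 6
σ = (3, 1, 2): (-5) + 0 + (-5) = -10
σ = (3, 2, 1): (-5) + 2 + (-1) = -4
Optimal value attained by: σ = (1, 3, 2).
Answer: det⊕(C) = 9; verdict: NONSINGULAR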